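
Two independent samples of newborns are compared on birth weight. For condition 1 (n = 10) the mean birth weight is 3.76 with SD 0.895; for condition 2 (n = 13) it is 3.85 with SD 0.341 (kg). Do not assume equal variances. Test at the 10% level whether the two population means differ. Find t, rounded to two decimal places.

-0.30

Let group 1 = condition 1, group 2 = condition 2. H0: μ_1 = μ_2; H1: μ_1 ≠ μ_2 (Welch's two-sample t-test, two-sided).
t = (x̄_1 − x̄_2)/√(s_1²/n_1 + s_2²/n_2) = (3.76 − 3.85)/√(0.895²/10 + 0.341²/13) = -0.30
Welch–Satterthwaite df ≈ 11.02
Two-sided p-value ≈ 0.769
Since p ≈ 0.769 > α = 0.1, fail to reject H0; the evidence is not statistically significant.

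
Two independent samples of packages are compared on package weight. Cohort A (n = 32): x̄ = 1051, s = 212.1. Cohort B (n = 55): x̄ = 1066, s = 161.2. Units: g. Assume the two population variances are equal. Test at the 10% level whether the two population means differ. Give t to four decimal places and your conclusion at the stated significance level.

t = -0.3719; fail to reject H0

Let group 1 = cohort A, group 2 = cohort B. H0: μ_1 = μ_2; H1: μ_1 ≠ μ_2 (two-sample pooled-variance t-test, two-sided).
s_p² = [(32−1)·212.1² + (55−1)·161.2²]/(32+55−2) = 32915.2
t = (1051 − 1066)/√[32915.2·(1/32 + 1/55)] = -0.3719
df = n₁ + n₂ − 2 = 85
Two-sided p-value ≈ 0.711
Since p ≈ 0.711 > α = 0.1, fail to reject H0; the data do not provide sufficient evidence against H0.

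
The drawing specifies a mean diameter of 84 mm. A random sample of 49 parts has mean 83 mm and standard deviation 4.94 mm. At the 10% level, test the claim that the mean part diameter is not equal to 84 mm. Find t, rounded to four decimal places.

H0: μ = 84; H1: μ ≠ 84 (one-sample t-test, two-sided).
t = (x̄ − μ₀)/(s/√n) = (83 − 84)/(4.94/√49) = -1.4170
df = n − 1 = 48
Two-sided p-value ≈ 0.1629
Since p ≈ 0.1629 > α = 0.1, fail to reject H0; the evidence is not statistically significant.

-1.4170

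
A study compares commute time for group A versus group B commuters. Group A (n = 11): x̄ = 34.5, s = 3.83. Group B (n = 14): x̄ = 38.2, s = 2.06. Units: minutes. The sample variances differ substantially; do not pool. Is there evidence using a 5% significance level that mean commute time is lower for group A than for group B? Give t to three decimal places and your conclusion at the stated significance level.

Let group 1 = group A, group 2 = group B. H0: μ_1 = μ_2; H1: μ_1 < μ_2 (Welch's two-sample t-test, left-tailed).
t = (x̄_1 − x̄_2)/√(s_1²/n_1 + s_2²/n_2) = (34.5 − 38.2)/√(3.83²/11 + 2.06²/14) = -2.892
Welch–Satterthwaite df ≈ 14.49
p-value = P(T ≤ -2.892) ≈ 0.0057
Since p ≈ 0.0057 < α = 0.05, reject H0; the evidence is statistically significant.

t = -2.892; reject H0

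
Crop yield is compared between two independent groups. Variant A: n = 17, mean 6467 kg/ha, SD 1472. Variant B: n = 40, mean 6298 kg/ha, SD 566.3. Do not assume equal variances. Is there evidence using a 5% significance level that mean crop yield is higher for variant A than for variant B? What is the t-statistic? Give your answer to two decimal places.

Let group 1 = variant A, group 2 = variant B. H0: μ_1 = μ_2; H1: μ_1 > μ_2 (Welch's two-sample t-test, right-tailed).
t = (x̄_1 − x̄_2)/√(s_1²/n_1 + s_2²/n_2) = (6467 − 6298)/√(1472²/17 + 566.3²/40) = 0.46
Welch–Satterthwaite df ≈ 18.05
p-value = P(T ≥ 0.46) ≈ 0.326
Since p ≈ 0.326 > α = 0.05, fail to reject H0; the data do not provide sufficient evidence against H0.

0.46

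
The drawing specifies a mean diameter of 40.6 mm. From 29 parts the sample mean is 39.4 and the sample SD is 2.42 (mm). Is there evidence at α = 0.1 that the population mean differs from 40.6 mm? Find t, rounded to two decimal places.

-2.67

H0: μ = 40.6; H1: μ ≠ 40.6 (one-sample t-test, two-sided).
t = (x̄ − μ₀)/(s/√n) = (39.4 − 40.6)/(2.42/√29) = -2.67
df = n − 1 = 28
Two-sided p-value ≈ 0.012
Since p ≈ 0.012 < α = 0.1, reject H0; the data support H1.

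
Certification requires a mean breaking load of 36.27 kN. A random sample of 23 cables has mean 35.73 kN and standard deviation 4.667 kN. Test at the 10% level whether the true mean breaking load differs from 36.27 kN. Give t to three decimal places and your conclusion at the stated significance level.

H0: μ = 36.27; H1: μ ≠ 36.27 (one-sample t-test, two-sided).
t = (x̄ − μ₀)/(s/√n) = (35.73 − 36.27)/(4.667/√23) = -0.555
df = n − 1 = 22
Two-sided p-value ≈ 0.585
Since p ≈ 0.585 > α = 0.1, fail to reject H0; the data do not provide sufficient evidence against H0.

t = -0.555; fail to reject H0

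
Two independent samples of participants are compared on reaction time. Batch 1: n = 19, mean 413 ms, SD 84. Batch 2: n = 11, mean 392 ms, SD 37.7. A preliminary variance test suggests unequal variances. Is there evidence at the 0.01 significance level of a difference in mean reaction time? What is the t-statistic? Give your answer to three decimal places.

Let group 1 = batch 1, group 2 = batch 2. H0: μ_1 = μ_2; H1: μ_1 ≠ μ_2 (Welch's two-sample t-test, two-sided).
t = (x̄_1 − x̄_2)/√(s_1²/n_1 + s_2²/n_2) = (413 − 392)/√(84²/19 + 37.7²/11) = 0.939
Welch–Satterthwaite df ≈ 26.85
Two-sided p-value ≈ 0.356
Since p ≈ 0.356 > α = 0.01, fail to reject H0; the data do not provide sufficient evidence against H0.

0.939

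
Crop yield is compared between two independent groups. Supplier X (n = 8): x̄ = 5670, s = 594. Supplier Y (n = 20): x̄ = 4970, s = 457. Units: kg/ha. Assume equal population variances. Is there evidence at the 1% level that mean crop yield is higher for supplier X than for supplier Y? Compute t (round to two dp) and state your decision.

t = 3.36; reject H0

Let group 1 = supplier X, group 2 = supplier Y. H0: μ_1 = μ_2; H1: μ_1 > μ_2 (two-sample pooled-variance t-test, right-tailed).
s_p² = [(8−1)·594² + (20−1)·457²]/(8+20−2) = 247615
t = (5670 − 4970)/√[247615·(1/8 + 1/20)] = 3.36
df = n₁ + n₂ − 2 = 26
p-value = P(T ≥ 3.36) ≈ 0.001
Since p ≈ 0.001 < α = 0.01, reject H0; the data support H1.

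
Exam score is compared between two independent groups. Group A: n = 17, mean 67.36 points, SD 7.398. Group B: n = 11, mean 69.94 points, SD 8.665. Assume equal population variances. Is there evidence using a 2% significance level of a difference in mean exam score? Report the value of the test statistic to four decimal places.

-0.8430

Let group 1 = group A, group 2 = group B. H0: μ_1 = μ_2; H1: μ_1 ≠ μ_2 (two-sample pooled-variance t-test, two-sided).
s_p² = [(17−1)·7.398² + (11−1)·8.665²]/(17+11−2) = 62.558
t = (67.36 − 69.94)/√[62.558·(1/17 + 1/11)] = -0.8430
df = n₁ + n₂ − 2 = 26
Two-sided p-value ≈ 0.4069
Since p ≈ 0.4069 > α = 0.02, fail to reject H0; the evidence is not statistically significant.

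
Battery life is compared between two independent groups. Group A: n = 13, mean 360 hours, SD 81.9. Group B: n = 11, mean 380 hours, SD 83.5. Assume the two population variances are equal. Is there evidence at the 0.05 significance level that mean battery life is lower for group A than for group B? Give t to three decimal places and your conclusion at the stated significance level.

Let group 1 = group A, group 2 = group B. H0: μ_1 = μ_2; H1: μ_1 < μ_2 (two-sample pooled-variance t-test, left-tailed).
s_p² = [(13−1)·81.9² + (11−1)·83.5²]/(13+11−2) = 6827.9
t = (360 − 380)/√[6827.9·(1/13 + 1/11)] = -0.591
df = n₁ + n₂ − 2 = 22
p-value = P(T ≤ -0.591) ≈ 0.280
Since p ≈ 0.280 > α = 0.05, fail to reject H0; the evidence is not statistically significant.

t = -0.591; fail to reject H0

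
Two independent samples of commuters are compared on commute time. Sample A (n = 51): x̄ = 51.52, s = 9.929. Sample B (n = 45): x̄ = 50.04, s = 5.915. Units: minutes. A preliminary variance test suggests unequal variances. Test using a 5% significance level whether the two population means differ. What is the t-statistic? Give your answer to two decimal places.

0.90

Let group 1 = sample A, group 2 = sample B. H0: μ_1 = μ_2; H1: μ_1 ≠ μ_2 (Welch's two-sample t-test, two-sided).
t = (x̄_1 − x̄_2)/√(s_1²/n_1 + s_2²/n_2) = (51.52 − 50.04)/√(9.929²/51 + 5.915²/45) = 0.90
Welch–Satterthwaite df ≈ 83.04
Two-sided p-value ≈ 0.371
Since p ≈ 0.371 > α = 0.05, fail to reject H0; the evidence is not statistically significant.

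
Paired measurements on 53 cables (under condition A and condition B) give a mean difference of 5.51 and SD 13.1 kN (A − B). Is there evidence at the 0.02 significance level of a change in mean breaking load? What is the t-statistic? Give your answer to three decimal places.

H0: μ_d = 0; H1: μ_d ≠ 0 (paired t-test on the differences, two-sided).
t = d̄/(s_d/√n) = 5.51/(13.1/√53) = 3.062
df = n − 1 = 52
Two-sided p-value ≈ 0.003
Since p ≈ 0.003 < α = 0.02, reject H0; the data support H1.

3.062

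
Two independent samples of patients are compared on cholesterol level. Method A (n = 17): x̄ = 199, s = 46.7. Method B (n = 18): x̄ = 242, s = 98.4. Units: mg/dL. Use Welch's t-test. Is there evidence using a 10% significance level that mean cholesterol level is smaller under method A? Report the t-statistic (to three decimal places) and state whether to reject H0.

t = -1.666; reject H0

Let group 1 = method A, group 2 = method B. H0: μ_1 = μ_2; H1: μ_1 < μ_2 (Welch's two-sample t-test, left-tailed).
t = (x̄_1 − x̄_2)/√(s_1²/n_1 + s_2²/n_2) = (199 − 242)/√(46.7²/17 + 98.4²/18) = -1.666
Welch–Satterthwaite df ≈ 24.59
p-value = P(T ≤ -1.666) ≈ 0.0542
Since p ≈ 0.0542 < α = 0.1, reject H0; the evidence is statistically significant.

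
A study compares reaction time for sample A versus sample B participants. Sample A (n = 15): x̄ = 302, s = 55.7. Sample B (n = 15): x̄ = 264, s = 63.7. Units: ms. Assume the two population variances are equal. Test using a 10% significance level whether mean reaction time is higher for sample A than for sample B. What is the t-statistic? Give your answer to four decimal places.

1.7393

Let group 1 = sample A, group 2 = sample B. H0: μ_1 = μ_2; H1: μ_1 > μ_2 (two-sample pooled-variance t-test, right-tailed).
s_p² = [(15−1)·55.7² + (15−1)·63.7²]/(15+15−2) = 3580.09
t = (302 − 264)/√[3580.09·(1/15 + 1/15)] = 1.7393
df = n₁ + n₂ − 2 = 28
p-value = P(T ≥ 1.7393) ≈ 0.0465
Since p ≈ 0.0465 < α = 0.1, reject H0; the data support H1.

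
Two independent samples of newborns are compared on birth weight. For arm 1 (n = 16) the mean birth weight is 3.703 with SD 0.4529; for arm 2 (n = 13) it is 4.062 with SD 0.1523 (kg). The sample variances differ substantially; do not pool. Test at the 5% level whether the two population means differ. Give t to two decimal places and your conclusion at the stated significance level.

t = -2.97; reject H0

Let group 1 = arm 1, group 2 = arm 2. H0: μ_1 = μ_2; H1: μ_1 ≠ μ_2 (Welch's two-sample t-test, two-sided).
t = (x̄_1 − x̄_2)/√(s_1²/n_1 + s_2²/n_2) = (3.703 − 4.062)/√(0.4529²/16 + 0.1523²/13) = -2.97
Welch–Satterthwaite df ≈ 19.01
Two-sided p-value ≈ 0.008
Since p ≈ 0.008 < α = 0.05, reject H0; the evidence is statistically significant.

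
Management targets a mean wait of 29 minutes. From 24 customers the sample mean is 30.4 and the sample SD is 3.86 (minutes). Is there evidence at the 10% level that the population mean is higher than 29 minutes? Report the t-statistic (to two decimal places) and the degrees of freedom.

H0: μ = 29; H1: μ > 29 (one-sample t-test, right-tailed).
t = (x̄ − μ₀)/(s/√n) = (30.4 − 29)/(3.86/√24) = 1.78
df = n − 1 = 23
p-value = P(T ≥ 1.78) ≈ 0.044
Since p ≈ 0.044 < α = 0.1, reject H0; the data support H1.

t = 1.78, df = 23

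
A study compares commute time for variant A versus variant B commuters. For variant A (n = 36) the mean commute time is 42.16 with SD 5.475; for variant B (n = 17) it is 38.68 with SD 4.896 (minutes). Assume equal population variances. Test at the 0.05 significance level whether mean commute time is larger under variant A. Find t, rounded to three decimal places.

2.231

Let group 1 = variant A, group 2 = variant B. H0: μ_1 = μ_2; H1: μ_1 > μ_2 (two-sample pooled-variance t-test, right-tailed).
s_p² = [(36−1)·5.475² + (17−1)·4.896²]/(36+17−2) = 28.0918
t = (42.16 − 38.68)/√[28.0918·(1/36 + 1/17)] = 2.231
df = n₁ + n₂ − 2 = 51
p-value = P(T ≥ 2.231) ≈ 0.0150
Since p ≈ 0.0150 < α = 0.05, reject H0; the evidence is statistically significant.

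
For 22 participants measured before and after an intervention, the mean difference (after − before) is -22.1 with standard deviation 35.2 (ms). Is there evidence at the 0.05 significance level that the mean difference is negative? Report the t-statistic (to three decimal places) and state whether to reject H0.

t = -2.945; reject H0

H0: μ_d = 0; H1: μ_d < 0 (paired t-test on the differences, left-tailed).
t = d̄/(s_d/√n) = -22.1/(35.2/√22) = -2.945
df = n − 1 = 21
p-value = P(T ≤ -2.945) ≈ 0.0039
Since p ≈ 0.0039 < α = 0.05, reject H0; the evidence is statistically significant.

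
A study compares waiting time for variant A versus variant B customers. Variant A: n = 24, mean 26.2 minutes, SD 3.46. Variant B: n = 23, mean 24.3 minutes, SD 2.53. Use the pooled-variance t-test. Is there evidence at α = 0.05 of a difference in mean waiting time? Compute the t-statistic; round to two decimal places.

Let group 1 = variant A, group 2 = variant B. H0: μ_1 = μ_2; H1: μ_1 ≠ μ_2 (two-sample pooled-variance t-test, two-sided).
s_p² = [(24−1)·3.46² + (23−1)·2.53²]/(24+23−2) = 9.24815
t = (26.2 − 24.3)/√[9.24815·(1/24 + 1/23)] = 2.14
df = n₁ + n₂ − 2 = 45
Two-sided p-value ≈ 0.0377
Since p ≈ 0.0377 < α = 0.05, reject H0; the data support H1.

2.14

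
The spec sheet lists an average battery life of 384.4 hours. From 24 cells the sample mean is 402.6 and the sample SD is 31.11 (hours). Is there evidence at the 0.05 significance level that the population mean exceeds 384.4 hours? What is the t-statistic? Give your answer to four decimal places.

2.8660

H0: μ = 384.4; H1: μ > 384.4 (one-sample t-test, right-tailed).
t = (x̄ − μ₀)/(s/√n) = (402.6 − 384.4)/(31.11/√24) = 2.8660
df = n − 1 = 23
p-value = P(T ≥ 2.8660) ≈ 0.0044
Since p ≈ 0.0044 < α = 0.05, reject H0; the evidence is statistically significant.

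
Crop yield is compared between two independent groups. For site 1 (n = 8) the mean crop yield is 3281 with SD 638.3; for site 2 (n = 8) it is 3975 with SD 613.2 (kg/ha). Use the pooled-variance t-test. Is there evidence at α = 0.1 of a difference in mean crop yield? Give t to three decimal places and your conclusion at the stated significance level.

Let group 1 = site 1, group 2 = site 2. H0: μ_1 = μ_2; H1: μ_1 ≠ μ_2 (two-sample pooled-variance t-test, two-sided).
s_p² = [(8−1)·638.3² + (8−1)·613.2²]/(8+8−2) = 391721
t = (3281 − 3975)/√[391721·(1/8 + 1/8)] = -2.218
df = n₁ + n₂ − 2 = 14
Two-sided p-value ≈ 0.044
Since p ≈ 0.044 < α = 0.1, reject H0; the evidence is statistically significant.

t = -2.218; reject H0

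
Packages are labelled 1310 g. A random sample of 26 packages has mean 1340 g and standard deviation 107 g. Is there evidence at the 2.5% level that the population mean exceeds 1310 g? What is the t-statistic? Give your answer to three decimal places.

H0: μ = 1310; H1: μ > 1310 (one-sample t-test, right-tailed).
t = (x̄ − μ₀)/(s/√n) = (1340 − 1310)/(107/√26) = 1.430
df = n − 1 = 25
p-value = P(T ≥ 1.430) ≈ 0.083
Since p ≈ 0.083 > α = 0.025, fail to reject H0; the data do not provide sufficient evidence against H0.

1.430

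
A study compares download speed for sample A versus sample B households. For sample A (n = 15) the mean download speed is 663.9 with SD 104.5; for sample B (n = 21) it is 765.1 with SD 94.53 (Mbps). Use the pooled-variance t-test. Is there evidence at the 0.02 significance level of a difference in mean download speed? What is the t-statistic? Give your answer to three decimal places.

Let group 1 = sample A, group 2 = sample B. H0: μ_1 = μ_2; H1: μ_1 ≠ μ_2 (two-sample pooled-variance t-test, two-sided).
s_p² = [(15−1)·104.5² + (21−1)·94.53²]/(15+21−2) = 9753
t = (663.9 − 765.1)/√[9753·(1/15 + 1/21)] = -3.031
df = n₁ + n₂ − 2 = 34
Two-sided p-value ≈ 0.005
Since p ≈ 0.005 < α = 0.02, reject H0; the data support H1.

-3.031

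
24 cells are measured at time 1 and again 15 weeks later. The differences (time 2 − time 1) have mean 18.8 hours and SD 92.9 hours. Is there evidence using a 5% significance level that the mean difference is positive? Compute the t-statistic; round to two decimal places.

H0: μ_d = 0; H1: μ_d > 0 (paired t-test on the differences, right-tailed).
t = d̄/(s_d/√n) = 18.8/(92.9/√24) = 0.99
df = n − 1 = 23
p-value = P(T ≥ 0.99) ≈ 0.166
Since p ≈ 0.166 > α = 0.05, fail to reject H0; the data do not provide sufficient evidence against H0.

0.99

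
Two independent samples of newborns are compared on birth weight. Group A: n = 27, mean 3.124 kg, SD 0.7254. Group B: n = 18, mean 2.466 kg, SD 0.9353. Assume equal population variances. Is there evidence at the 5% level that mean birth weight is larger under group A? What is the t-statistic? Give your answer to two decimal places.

2.65

Let group 1 = group A, group 2 = group B. H0: μ_1 = μ_2; H1: μ_1 > μ_2 (two-sample pooled-variance t-test, right-tailed).
s_p² = [(27−1)·0.7254² + (18−1)·0.9353²]/(27+18−2) = 0.664016
t = (3.124 − 2.466)/√[0.664016·(1/27 + 1/18)] = 2.65
df = n₁ + n₂ − 2 = 43
p-value = P(T ≥ 2.65) ≈ 0.0056
Since p ≈ 0.0056 < α = 0.05, reject H0; the data support H1.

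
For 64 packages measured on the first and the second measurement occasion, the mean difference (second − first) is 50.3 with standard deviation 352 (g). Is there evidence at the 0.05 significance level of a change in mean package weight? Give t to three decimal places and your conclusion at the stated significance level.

H0: μ_d = 0; H1: μ_d ≠ 0 (paired t-test on the differences, two-sided).
t = d̄/(s_d/√n) = 50.3/(352/√64) = 1.143
df = n − 1 = 63
Two-sided p-value ≈ 0.257
Since p ≈ 0.257 > α = 0.05, fail to reject H0; the data do not provide sufficient evidence against H0.

t = 1.143; fail to reject H0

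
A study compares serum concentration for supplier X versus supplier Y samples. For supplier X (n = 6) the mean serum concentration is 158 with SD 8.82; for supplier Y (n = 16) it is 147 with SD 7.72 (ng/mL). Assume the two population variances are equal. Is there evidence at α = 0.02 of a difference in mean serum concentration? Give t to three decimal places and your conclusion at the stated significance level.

t = 2.869; reject H0

Let group 1 = supplier X, group 2 = supplier Y. H0: μ_1 = μ_2; H1: μ_1 ≠ μ_2 (two-sample pooled-variance t-test, two-sided).
s_p² = [(6−1)·8.82² + (16−1)·7.72²]/(6+16−2) = 64.1469
t = (158 − 147)/√[64.1469·(1/6 + 1/16)] = 2.869
df = n₁ + n₂ − 2 = 20
Two-sided p-value ≈ 0.0095
Since p ≈ 0.0095 < α = 0.02, reject H0; the data support H1.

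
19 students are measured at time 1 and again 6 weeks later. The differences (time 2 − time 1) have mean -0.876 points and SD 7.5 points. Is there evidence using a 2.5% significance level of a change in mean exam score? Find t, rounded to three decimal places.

H0: μ_d = 0; H1: μ_d ≠ 0 (paired t-test on the differences, two-sided).
t = d̄/(s_d/√n) = -0.876/(7.5/√19) = -0.509
df = n − 1 = 18
Two-sided p-value ≈ 0.6169
Since p ≈ 0.6169 > α = 0.025, fail to reject H0; the evidence is not statistically significant.

-0.509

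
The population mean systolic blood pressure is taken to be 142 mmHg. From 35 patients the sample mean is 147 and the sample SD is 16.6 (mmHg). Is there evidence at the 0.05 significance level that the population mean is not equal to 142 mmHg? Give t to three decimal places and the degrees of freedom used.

t = 1.782, df = 34

H0: μ = 142; H1: μ ≠ 142 (one-sample t-test, two-sided).
t = (x̄ − μ₀)/(s/√n) = (147 − 142)/(16.6/√35) = 1.782
df = n − 1 = 34
Two-sided p-value ≈ 0.0837
Since p ≈ 0.0837 > α = 0.05, fail to reject H0; the evidence is not statistically significant.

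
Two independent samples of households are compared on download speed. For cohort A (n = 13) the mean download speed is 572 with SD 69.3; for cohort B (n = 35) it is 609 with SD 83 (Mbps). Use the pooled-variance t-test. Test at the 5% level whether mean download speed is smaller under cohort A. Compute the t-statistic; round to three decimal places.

Let group 1 = cohort A, group 2 = cohort B. H0: μ_1 = μ_2; H1: μ_1 < μ_2 (two-sample pooled-variance t-test, left-tailed).
s_p² = [(13−1)·69.3² + (35−1)·83²]/(13+35−2) = 6344.69
t = (572 − 609)/√[6344.69·(1/13 + 1/35)] = -1.430
df = n₁ + n₂ − 2 = 46
p-value = P(T ≤ -1.430) ≈ 0.080
Since p ≈ 0.080 > α = 0.05, fail to reject H0; the evidence is not statistically significant.

-1.430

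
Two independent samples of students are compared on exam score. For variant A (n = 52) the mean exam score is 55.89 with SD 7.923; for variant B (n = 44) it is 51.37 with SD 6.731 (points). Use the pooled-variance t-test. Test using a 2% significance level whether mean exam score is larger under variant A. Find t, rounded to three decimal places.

2.981

Let group 1 = variant A, group 2 = variant B. H0: μ_1 = μ_2; H1: μ_1 > μ_2 (two-sample pooled-variance t-test, right-tailed).
s_p² = [(52−1)·7.923² + (44−1)·6.731²]/(52+44−2) = 54.7834
t = (55.89 − 51.37)/√[54.7834·(1/52 + 1/44)] = 2.981
df = n₁ + n₂ − 2 = 94
p-value = P(T ≥ 2.981) ≈ 0.0018
Since p ≈ 0.0018 < α = 0.02, reject H0; the evidence is statistically significant.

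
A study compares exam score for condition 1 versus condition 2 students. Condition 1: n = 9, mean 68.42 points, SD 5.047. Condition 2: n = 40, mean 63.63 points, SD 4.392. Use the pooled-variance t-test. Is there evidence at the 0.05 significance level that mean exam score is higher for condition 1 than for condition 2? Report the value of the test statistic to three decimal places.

Let group 1 = condition 1, group 2 = condition 2. H0: μ_1 = μ_2; H1: μ_1 > μ_2 (two-sample pooled-variance t-test, right-tailed).
s_p² = [(9−1)·5.047² + (40−1)·4.392²]/(9+40−2) = 20.342
t = (68.42 − 63.63)/√[20.342·(1/9 + 1/40)] = 2.879
df = n₁ + n₂ − 2 = 47
p-value = P(T ≥ 2.879) ≈ 0.0030
Since p ≈ 0.0030 < α = 0.05, reject H0; the data support H1.

2.879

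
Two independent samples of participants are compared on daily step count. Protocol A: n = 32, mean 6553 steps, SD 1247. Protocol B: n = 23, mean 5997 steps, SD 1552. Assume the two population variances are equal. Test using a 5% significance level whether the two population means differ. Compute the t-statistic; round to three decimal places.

1.472

Let group 1 = protocol A, group 2 = protocol B. H0: μ_1 = μ_2; H1: μ_1 ≠ μ_2 (two-sample pooled-variance t-test, two-sided).
s_p² = [(32−1)·1247² + (23−1)·1552²]/(32+23−2) = 1909370
t = (6553 − 5997)/√[1909370·(1/32 + 1/23)] = 1.472
df = n₁ + n₂ − 2 = 53
Two-sided p-value ≈ 0.1470
Since p ≈ 0.1470 > α = 0.05, fail to reject H0; the data do not provide sufficient evidence against H0.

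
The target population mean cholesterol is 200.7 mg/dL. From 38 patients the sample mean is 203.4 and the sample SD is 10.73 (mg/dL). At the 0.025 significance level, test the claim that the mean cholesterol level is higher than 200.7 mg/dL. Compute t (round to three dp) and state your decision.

t = 1.551; fail to reject H0

H0: μ = 200.7; H1: μ > 200.7 (one-sample t-test, right-tailed).
t = (x̄ − μ₀)/(s/√n) = (203.4 − 200.7)/(10.73/√38) = 1.551
df = n − 1 = 37
p-value = P(T ≥ 1.551) ≈ 0.0647
Since p ≈ 0.0647 > α = 0.025, fail to reject H0; the data do not provide sufficient evidence against H0.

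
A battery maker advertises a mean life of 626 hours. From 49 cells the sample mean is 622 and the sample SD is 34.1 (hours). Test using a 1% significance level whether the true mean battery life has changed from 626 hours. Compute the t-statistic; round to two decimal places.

-0.82

H0: μ = 626; H1: μ ≠ 626 (one-sample t-test, two-sided).
t = (x̄ − μ₀)/(s/√n) = (622 − 626)/(34.1/√49) = -0.82
df = n − 1 = 48
Two-sided p-value ≈ 0.4156
Since p ≈ 0.4156 > α = 0.01, fail to reject H0; the data do not provide sufficient evidence against H0.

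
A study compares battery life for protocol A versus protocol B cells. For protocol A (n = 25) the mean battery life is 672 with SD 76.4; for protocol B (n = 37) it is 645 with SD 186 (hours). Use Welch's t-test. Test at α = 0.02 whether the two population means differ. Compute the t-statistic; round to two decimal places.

Let group 1 = protocol A, group 2 = protocol B. H0: μ_1 = μ_2; H1: μ_1 ≠ μ_2 (Welch's two-sample t-test, two-sided).
t = (x̄_1 − x̄_2)/√(s_1²/n_1 + s_2²/n_2) = (672 − 645)/√(76.4²/25 + 186²/37) = 0.79
Welch–Satterthwaite df ≈ 51.41
Two-sided p-value ≈ 0.433
Since p ≈ 0.433 > α = 0.02, fail to reject H0; the evidence is not statistically significant.

0.79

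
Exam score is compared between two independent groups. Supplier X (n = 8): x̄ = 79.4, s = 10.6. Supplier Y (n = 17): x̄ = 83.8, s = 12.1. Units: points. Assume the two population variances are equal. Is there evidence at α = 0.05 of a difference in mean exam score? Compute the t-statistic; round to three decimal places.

-0.880

Let group 1 = supplier X, group 2 = supplier Y. H0: μ_1 = μ_2; H1: μ_1 ≠ μ_2 (two-sample pooled-variance t-test, two-sided).
s_p² = [(8−1)·10.6² + (17−1)·12.1²]/(8+17−2) = 136.047
t = (79.4 − 83.8)/√[136.047·(1/8 + 1/17)] = -0.880
df = n₁ + n₂ − 2 = 23
Two-sided p-value ≈ 0.388
Since p ≈ 0.388 > α = 0.05, fail to reject H0; the data do not provide sufficient evidence against H0.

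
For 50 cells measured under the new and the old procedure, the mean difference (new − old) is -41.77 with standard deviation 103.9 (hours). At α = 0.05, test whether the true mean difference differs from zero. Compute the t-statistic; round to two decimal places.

H0: μ_d = 0; H1: μ_d ≠ 0 (paired t-test on the differences, two-sided).
t = d̄/(s_d/√n) = -41.77/(103.9/√50) = -2.84
df = n − 1 = 49
Two-sided p-value ≈ 0.007
Since p ≈ 0.007 < α = 0.05, reject H0; the data support H1.

-2.84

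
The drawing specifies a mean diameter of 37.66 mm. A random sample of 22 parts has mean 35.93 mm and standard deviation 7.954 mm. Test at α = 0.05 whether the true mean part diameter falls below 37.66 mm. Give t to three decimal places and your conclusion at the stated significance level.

H0: μ = 37.66; H1: μ < 37.66 (one-sample t-test, left-tailed).
t = (x̄ − μ₀)/(s/√n) = (35.93 − 37.66)/(7.954/√22) = -1.020
df = n − 1 = 21
p-value = P(T ≤ -1.020) ≈ 0.1596
Since p ≈ 0.1596 > α = 0.05, fail to reject H0; the evidence is not statistically significant.

t = -1.020; fail to reject H0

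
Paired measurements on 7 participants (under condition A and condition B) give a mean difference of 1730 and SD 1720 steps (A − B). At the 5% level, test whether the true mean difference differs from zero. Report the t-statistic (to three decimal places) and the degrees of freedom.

t = 2.661, df = 6

H0: μ_d = 0; H1: μ_d ≠ 0 (paired t-test on the differences, two-sided).
t = d̄/(s_d/√n) = 1730/(1720/√7) = 2.661
df = n − 1 = 6
Two-sided p-value ≈ 0.0375
Since p ≈ 0.0375 < α = 0.05, reject H0; the evidence is statistically significant.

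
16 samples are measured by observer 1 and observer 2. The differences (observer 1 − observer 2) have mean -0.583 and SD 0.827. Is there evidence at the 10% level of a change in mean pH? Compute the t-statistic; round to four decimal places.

-2.8198

H0: μ_d = 0; H1: μ_d ≠ 0 (paired t-test on the differences, two-sided).
t = d̄/(s_d/√n) = -0.583/(0.827/√16) = -2.8198
df = n − 1 = 15
Two-sided p-value ≈ 0.0129
Since p ≈ 0.0129 < α = 0.1, reject H0; the data support H1.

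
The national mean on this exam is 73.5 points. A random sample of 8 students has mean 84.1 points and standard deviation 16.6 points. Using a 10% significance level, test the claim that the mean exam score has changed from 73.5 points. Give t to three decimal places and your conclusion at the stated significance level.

H0: μ = 73.5; H1: μ ≠ 73.5 (one-sample t-test, two-sided).
t = (x̄ − μ₀)/(s/√n) = (84.1 − 73.5)/(16.6/√8) = 1.806
df = n − 1 = 7
Two-sided p-value ≈ 0.114
Since p ≈ 0.114 > α = 0.1, fail to reject H0; the evidence is not statistically significant.

t = 1.806; fail to reject H0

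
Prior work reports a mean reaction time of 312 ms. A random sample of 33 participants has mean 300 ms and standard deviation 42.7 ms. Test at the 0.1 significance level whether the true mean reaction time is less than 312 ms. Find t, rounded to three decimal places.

H0: μ = 312; H1: μ < 312 (one-sample t-test, left-tailed).
t = (x̄ − μ₀)/(s/√n) = (300 − 312)/(42.7/√33) = -1.614
df = n − 1 = 32
p-value = P(T ≤ -1.614) ≈ 0.058
Since p ≈ 0.058 < α = 0.1, reject H0; the data support H1.

-1.614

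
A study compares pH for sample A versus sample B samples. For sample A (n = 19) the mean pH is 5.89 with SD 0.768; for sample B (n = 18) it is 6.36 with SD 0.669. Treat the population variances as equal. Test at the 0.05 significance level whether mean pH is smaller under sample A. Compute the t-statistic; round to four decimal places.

Let group 1 = sample A, group 2 = sample B. H0: μ_1 = μ_2; H1: μ_1 < μ_2 (two-sample pooled-variance t-test, left-tailed).
s_p² = [(19−1)·0.768² + (18−1)·0.669²]/(19+18−2) = 0.520725
t = (5.89 − 6.36)/√[0.520725·(1/19 + 1/18)] = -1.9802
df = n₁ + n₂ − 2 = 35
p-value = P(T ≤ -1.9802) ≈ 0.0278
Since p ≈ 0.0278 < α = 0.05, reject H0; the evidence is statistically significant.

-1.9802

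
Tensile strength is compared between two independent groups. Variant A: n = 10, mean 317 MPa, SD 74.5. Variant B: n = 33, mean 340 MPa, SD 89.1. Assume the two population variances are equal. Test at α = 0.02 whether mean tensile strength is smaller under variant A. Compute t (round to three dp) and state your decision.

t = -0.740; fail to reject H0

Let group 1 = variant A, group 2 = variant B. H0: μ_1 = μ_2; H1: μ_1 < μ_2 (two-sample pooled-variance t-test, left-tailed).
s_p² = [(10−1)·74.5² + (33−1)·89.1²]/(10+33−2) = 7414.49
t = (317 − 340)/√[7414.49·(1/10 + 1/33)] = -0.740
df = n₁ + n₂ − 2 = 41
p-value = P(T ≤ -0.740) ≈ 0.2318
Since p ≈ 0.2318 > α = 0.02, fail to reject H0; the evidence is not statistically significant.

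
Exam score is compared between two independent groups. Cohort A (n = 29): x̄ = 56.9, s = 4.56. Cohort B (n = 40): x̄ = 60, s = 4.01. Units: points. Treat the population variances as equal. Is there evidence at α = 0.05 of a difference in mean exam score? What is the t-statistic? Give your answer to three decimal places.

-2.992

Let group 1 = cohort A, group 2 = cohort B. H0: μ_1 = μ_2; H1: μ_1 ≠ μ_2 (two-sample pooled-variance t-test, two-sided).
s_p² = [(29−1)·4.56² + (40−1)·4.01²]/(29+40−2) = 18.0499
t = (56.9 − 60)/√[18.0499·(1/29 + 1/40)] = -2.992
df = n₁ + n₂ − 2 = 67
Two-sided p-value ≈ 0.0039
Since p ≈ 0.0039 < α = 0.05, reject H0; the data support H1.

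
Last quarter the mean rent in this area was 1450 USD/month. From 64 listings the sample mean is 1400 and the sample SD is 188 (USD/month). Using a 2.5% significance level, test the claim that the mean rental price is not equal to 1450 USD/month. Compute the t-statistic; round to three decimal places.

-2.128

H0: μ = 1450; H1: μ ≠ 1450 (one-sample t-test, two-sided).
t = (x̄ − μ₀)/(s/√n) = (1400 − 1450)/(188/√64) = -2.128
df = n − 1 = 63
Two-sided p-value ≈ 0.037
Since p ≈ 0.037 > α = 0.025, fail to reject H0; the data do not provide sufficient evidence against H0.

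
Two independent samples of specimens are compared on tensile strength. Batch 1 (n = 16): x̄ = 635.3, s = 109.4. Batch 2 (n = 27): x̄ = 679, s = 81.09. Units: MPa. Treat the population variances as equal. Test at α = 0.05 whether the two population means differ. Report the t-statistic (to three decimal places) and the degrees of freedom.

Let group 1 = batch 1, group 2 = batch 2. H0: μ_1 = μ_2; H1: μ_1 ≠ μ_2 (two-sample pooled-variance t-test, two-sided).
s_p² = [(16−1)·109.4² + (27−1)·81.09²]/(16+27−2) = 8548.55
t = (635.3 − 679)/√[8548.55·(1/16 + 1/27)] = -1.498
df = n₁ + n₂ − 2 = 41
Two-sided p-value ≈ 0.142
Since p ≈ 0.142 > α = 0.05, fail to reject H0; the evidence is not statistically significant.

t = -1.498, df = 41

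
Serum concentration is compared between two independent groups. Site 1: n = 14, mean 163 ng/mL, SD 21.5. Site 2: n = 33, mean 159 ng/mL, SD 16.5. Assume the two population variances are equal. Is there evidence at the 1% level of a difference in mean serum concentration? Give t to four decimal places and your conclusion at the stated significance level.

t = 0.6934; fail to reject H0

Let group 1 = site 1, group 2 = site 2. H0: μ_1 = μ_2; H1: μ_1 ≠ μ_2 (two-sample pooled-variance t-test, two-sided).
s_p² = [(14−1)·21.5² + (33−1)·16.5²]/(14+33−2) = 327.139
t = (163 − 159)/√[327.139·(1/14 + 1/33)] = 0.6934
df = n₁ + n₂ − 2 = 45
Two-sided p-value ≈ 0.4916
Since p ≈ 0.4916 > α = 0.01, fail to reject H0; the evidence is not statistically significant.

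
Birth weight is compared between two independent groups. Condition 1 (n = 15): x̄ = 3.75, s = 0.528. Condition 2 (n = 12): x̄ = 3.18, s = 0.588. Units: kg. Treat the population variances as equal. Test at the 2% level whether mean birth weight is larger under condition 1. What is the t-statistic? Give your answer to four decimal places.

Let group 1 = condition 1, group 2 = condition 2. H0: μ_1 = μ_2; H1: μ_1 > μ_2 (two-sample pooled-variance t-test, right-tailed).
s_p² = [(15−1)·0.528² + (12−1)·0.588²]/(15+12−2) = 0.308246
t = (3.75 − 3.18)/√[0.308246·(1/15 + 1/12)] = 2.6508
df = n₁ + n₂ − 2 = 25
p-value = P(T ≥ 2.6508) ≈ 0.007
Since p ≈ 0.007 < α = 0.02, reject H0; the evidence is statistically significant.

2.6508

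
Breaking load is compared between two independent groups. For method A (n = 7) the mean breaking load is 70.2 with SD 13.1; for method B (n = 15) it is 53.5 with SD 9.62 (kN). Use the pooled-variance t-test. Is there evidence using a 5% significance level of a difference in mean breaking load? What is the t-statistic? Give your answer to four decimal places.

3.3836

Let group 1 = method A, group 2 = method B. H0: μ_1 = μ_2; H1: μ_1 ≠ μ_2 (two-sample pooled-variance t-test, two-sided).
s_p² = [(7−1)·13.1² + (15−1)·9.62²]/(7+15−2) = 116.264
t = (70.2 − 53.5)/√[116.264·(1/7 + 1/15)] = 3.3836
df = n₁ + n₂ − 2 = 20
Two-sided p-value ≈ 0.003
Since p ≈ 0.003 < α = 0.05, reject H0; the data support H1.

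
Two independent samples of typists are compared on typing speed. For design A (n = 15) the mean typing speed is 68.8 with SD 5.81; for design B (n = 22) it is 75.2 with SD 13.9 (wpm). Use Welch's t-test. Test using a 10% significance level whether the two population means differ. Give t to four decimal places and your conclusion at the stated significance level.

t = -1.9268; reject H0

Let group 1 = design A, group 2 = design B. H0: μ_1 = μ_2; H1: μ_1 ≠ μ_2 (Welch's two-sample t-test, two-sided).
t = (x̄_1 − x̄_2)/√(s_1²/n_1 + s_2²/n_2) = (68.8 − 75.2)/√(5.81²/15 + 13.9²/22) = -1.9268
Welch–Satterthwaite df ≈ 30.17
Two-sided p-value ≈ 0.063
Since p ≈ 0.063 < α = 0.1, reject H0; the evidence is statistically significant.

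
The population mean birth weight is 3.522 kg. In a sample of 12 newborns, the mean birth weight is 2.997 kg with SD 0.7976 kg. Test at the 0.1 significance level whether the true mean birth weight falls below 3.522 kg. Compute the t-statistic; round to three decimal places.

-2.280

H0: μ = 3.522; H1: μ < 3.522 (one-sample t-test, left-tailed).
t = (x̄ − μ₀)/(s/√n) = (2.997 − 3.522)/(0.7976/√12) = -2.280
df = n − 1 = 11
p-value = P(T ≤ -2.280) ≈ 0.022
Since p ≈ 0.022 < α = 0.1, reject H0; the evidence is statistically significant.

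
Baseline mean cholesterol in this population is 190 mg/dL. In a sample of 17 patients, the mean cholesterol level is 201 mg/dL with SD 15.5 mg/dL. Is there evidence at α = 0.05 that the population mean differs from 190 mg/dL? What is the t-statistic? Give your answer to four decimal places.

H0: μ = 190; H1: μ ≠ 190 (one-sample t-test, two-sided).
t = (x̄ − μ₀)/(s/√n) = (201 − 190)/(15.5/√17) = 2.9261
df = n − 1 = 16
Two-sided p-value ≈ 0.0099
Since p ≈ 0.0099 < α = 0.05, reject H0; the evidence is statistically significant.

2.9261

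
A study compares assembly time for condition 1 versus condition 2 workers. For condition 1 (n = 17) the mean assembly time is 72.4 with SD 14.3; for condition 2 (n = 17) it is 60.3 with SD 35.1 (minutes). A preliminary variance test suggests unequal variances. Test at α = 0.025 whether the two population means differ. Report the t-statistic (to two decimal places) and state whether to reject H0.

t = 1.32; fail to reject H0

Let group 1 = condition 1, group 2 = condition 2. H0: μ_1 = μ_2; H1: μ_1 ≠ μ_2 (Welch's two-sample t-test, two-sided).
t = (x̄_1 − x̄_2)/√(s_1²/n_1 + s_2²/n_2) = (72.4 − 60.3)/√(14.3²/17 + 35.1²/17) = 1.32
Welch–Satterthwaite df ≈ 21.17
Two-sided p-value ≈ 0.202
Since p ≈ 0.202 > α = 0.025, fail to reject H0; the evidence is not statistically significant.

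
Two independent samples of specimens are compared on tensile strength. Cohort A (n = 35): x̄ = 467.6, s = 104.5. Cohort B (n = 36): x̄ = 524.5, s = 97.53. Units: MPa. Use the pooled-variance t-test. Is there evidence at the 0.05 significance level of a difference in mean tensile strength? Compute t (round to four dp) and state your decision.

t = -2.3727; reject H0

Let group 1 = cohort A, group 2 = cohort B. H0: μ_1 = μ_2; H1: μ_1 ≠ μ_2 (two-sample pooled-variance t-test, two-sided).
s_p² = [(35−1)·104.5² + (36−1)·97.53²]/(35+36−2) = 10206
t = (467.6 − 524.5)/√[10206·(1/35 + 1/36)] = -2.3727
df = n₁ + n₂ − 2 = 69
Two-sided p-value ≈ 0.0205
Since p ≈ 0.0205 < α = 0.05, reject H0; the data support H1.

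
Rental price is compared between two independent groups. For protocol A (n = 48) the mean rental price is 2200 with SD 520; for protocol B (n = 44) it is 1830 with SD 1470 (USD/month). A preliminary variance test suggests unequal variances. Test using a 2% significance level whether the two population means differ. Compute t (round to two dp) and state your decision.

Let group 1 = protocol A, group 2 = protocol B. H0: μ_1 = μ_2; H1: μ_1 ≠ μ_2 (Welch's two-sample t-test, two-sided).
t = (x̄_1 − x̄_2)/√(s_1²/n_1 + s_2²/n_2) = (2200 − 1830)/√(520²/48 + 1470²/44) = 1.58
Welch–Satterthwaite df ≈ 52.79
Two-sided p-value ≈ 0.120
Since p ≈ 0.120 > α = 0.02, fail to reject H0; the data do not provide sufficient evidence against H0.

t = 1.58; fail to reject H0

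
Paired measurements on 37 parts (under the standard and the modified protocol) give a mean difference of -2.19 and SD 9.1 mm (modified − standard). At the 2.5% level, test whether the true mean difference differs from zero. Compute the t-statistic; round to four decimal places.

-1.4639

H0: μ_d = 0; H1: μ_d ≠ 0 (paired t-test on the differences, two-sided).
t = d̄/(s_d/√n) = -2.19/(9.1/√37) = -1.4639
df = n − 1 = 36
Two-sided p-value ≈ 0.1519
Since p ≈ 0.1519 > α = 0.025, fail to reject H0; the data do not provide sufficient evidence against H0.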